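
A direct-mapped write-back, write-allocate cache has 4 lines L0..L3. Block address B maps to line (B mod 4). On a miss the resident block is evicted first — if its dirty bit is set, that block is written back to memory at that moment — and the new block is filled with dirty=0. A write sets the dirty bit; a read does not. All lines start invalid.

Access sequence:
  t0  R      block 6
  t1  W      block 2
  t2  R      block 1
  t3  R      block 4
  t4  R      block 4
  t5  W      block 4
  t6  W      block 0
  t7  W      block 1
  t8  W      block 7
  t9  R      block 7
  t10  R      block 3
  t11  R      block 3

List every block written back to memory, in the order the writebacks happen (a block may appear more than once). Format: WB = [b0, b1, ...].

WB = [4, 7]

  0 | R B6 → L2 miss [-]
  1 | W B2 → L2 miss [D]
  2 | R B1 → L1 miss [-]
  3 | R B4 → L0 miss [-]
  4 | R B4 → L0 hit [-]
  5 | W B4 → L0 hit [D]
  6 | W B0 → L0 miss wb→B4 [D]
  7 | W B1 → L1 hit [D]
  8 | W B7 → L3 miss [D]
  9 | R B7 → L3 hit [D]
  10 | R B3 → L3 miss wb→B7 [-]
  11 | R B3 → L3 hit [-]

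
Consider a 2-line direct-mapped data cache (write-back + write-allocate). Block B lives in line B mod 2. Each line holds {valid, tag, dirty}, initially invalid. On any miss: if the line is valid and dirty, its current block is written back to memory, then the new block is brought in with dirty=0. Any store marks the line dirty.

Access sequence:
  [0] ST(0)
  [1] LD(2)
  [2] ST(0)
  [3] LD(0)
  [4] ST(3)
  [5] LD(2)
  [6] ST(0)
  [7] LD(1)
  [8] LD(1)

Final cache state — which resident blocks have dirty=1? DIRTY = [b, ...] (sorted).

0: W B0 → L0 miss [D]
1: R B2 → L0 miss wb→B0 [-]
2: W B0 → L0 miss [D]
3: R B0 → L0 hit [D]
4: W B3 → L1 miss [D]
5: R B2 → L0 miss wb→B0 [-]
6: W B0 → L0 miss [D]
7: R B1 → L1 miss wb→B3 [-]
8: R B1 → L1 hit [-]

DIRTY = [0]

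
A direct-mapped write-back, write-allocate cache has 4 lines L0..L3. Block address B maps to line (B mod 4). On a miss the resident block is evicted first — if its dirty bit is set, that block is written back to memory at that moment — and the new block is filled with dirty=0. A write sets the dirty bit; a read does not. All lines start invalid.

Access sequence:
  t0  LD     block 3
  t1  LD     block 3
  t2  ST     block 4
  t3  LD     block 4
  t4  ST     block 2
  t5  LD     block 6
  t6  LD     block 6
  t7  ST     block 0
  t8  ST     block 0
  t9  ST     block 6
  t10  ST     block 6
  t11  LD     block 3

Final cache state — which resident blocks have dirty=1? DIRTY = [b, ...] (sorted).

DIRTY = [0, 6]

0: R B3 → L3 miss [-]
1: R B3 → L3 hit [-]
2: W B4 → L0 miss [D]
3: R B4 → L0 hit [D]
4: W B2 → L2 miss [D]
5: R B6 → L2 miss wb→B2 [-]
6: R B6 → L2 hit [-]
7: W B0 → L0 miss wb→B4 [D]
8: W B0 → L0 hit [D]
9: W B6 → L2 hit [D]
10: W B6 → L2 hit [D]
11: R B3 → L3 hit [-]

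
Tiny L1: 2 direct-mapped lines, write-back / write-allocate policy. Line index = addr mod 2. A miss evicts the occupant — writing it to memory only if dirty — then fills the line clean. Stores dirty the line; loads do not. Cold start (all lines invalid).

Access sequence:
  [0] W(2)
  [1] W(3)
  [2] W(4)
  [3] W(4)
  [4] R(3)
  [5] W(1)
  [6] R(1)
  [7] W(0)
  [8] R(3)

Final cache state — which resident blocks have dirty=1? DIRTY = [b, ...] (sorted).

DIRTY = [0]

  0 | W B2 → L0 miss [D]
  1 | W B3 → L1 miss [D]
  2 | W B4 → L0 miss wb→B2 [D]
  3 | W B4 → L0 hit [D]
  4 | R B3 → L1 hit [D]
  5 | W B1 → L1 miss wb→B3 [D]
  6 | R B1 → L1 hit [D]
  7 | W B0 → L0 miss wb→B4 [D]
  8 | R B3 → L1 miss wb→B1 [-]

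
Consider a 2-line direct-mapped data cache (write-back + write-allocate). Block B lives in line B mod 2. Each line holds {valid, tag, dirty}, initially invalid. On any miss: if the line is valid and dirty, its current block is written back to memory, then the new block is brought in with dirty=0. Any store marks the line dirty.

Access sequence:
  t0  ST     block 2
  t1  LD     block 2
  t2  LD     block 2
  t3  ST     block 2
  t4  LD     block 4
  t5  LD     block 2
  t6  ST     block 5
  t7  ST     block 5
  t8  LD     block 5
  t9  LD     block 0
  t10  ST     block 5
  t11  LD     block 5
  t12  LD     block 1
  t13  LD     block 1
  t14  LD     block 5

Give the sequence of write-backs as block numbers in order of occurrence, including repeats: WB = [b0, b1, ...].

WB = [2, 5]

0: W B2 -> L0 miss  d=D]
1: R B2 -> L0 hit  d=D]
2: R B2 -> L0 hit  d=D]
3: W B2 -> L0 hit  d=D]
4: R B4 -> L0 miss wb->B2  d=-]
5: R B2 -> L0 miss  d=-]
6: W B5 -> L1 miss  d=D]
7: W B5 -> L1 hit  d=D]
8: R B5 -> L1 hit  d=D]
9: R B0 -> L0 miss  d=-]
10: W B5 -> L1 hit  d=D]
11: R B5 -> L1 hit  d=D]
12: R B1 -> L1 miss wb->B5  d=-]
13: R B1 -> L1 hit  d=-]
14: R B5 -> L1 miss  d=-]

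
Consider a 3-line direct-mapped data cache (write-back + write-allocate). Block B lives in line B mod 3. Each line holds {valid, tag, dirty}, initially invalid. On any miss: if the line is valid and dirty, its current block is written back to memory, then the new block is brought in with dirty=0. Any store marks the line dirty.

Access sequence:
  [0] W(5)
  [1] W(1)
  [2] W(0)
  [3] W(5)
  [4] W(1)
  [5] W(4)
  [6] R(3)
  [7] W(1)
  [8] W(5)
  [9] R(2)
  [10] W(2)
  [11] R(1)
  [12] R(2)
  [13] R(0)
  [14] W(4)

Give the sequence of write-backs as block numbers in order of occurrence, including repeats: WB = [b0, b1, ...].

WB = [1, 0, 4, 5, 1]

  0 | W B5 → L2 miss [D]
  1 | W B1 → L1 miss [D]
  2 | W B0 → L0 miss [D]
  3 | W B5 → L2 hit [D]
  4 | W B1 → L1 hit [D]
  5 | W B4 → L1 miss wb→B1 [D]
  6 | R B3 → L0 miss wb→B0 [-]
  7 | W B1 → L1 miss wb→B4 [D]
  8 | W B5 → L2 hit [D]
  9 | R B2 → L2 miss wb→B5 [-]
  10 | W B2 → L2 hit [D]
  11 | R B1 → L1 hit [D]
  12 | R B2 → L2 hit [D]
  13 | R B0 → L0 miss [-]
  14 | W B4 → L1 miss wb→B1 [D]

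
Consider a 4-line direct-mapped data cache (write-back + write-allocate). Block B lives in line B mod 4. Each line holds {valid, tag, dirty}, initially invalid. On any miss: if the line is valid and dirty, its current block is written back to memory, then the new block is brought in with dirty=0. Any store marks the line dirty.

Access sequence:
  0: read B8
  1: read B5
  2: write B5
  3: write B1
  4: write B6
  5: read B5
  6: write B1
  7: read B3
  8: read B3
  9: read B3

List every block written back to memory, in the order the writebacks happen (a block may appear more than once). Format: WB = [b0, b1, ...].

  0 | R B8 → L0 miss [-]
  1 | R B5 → L1 miss [-]
  2 | W B5 → L1 hit [D]
  3 | W B1 → L1 miss wb→B5 [D]
  4 | W B6 → L2 miss [D]
  5 | R B5 → L1 miss wb→B1 [-]
  6 | W B1 → L1 miss [D]
  7 | R B3 → L3 miss [-]
  8 | R B3 → L3 hit [-]
  9 | R B3 → L3 hit [-]

WB = [5, 1]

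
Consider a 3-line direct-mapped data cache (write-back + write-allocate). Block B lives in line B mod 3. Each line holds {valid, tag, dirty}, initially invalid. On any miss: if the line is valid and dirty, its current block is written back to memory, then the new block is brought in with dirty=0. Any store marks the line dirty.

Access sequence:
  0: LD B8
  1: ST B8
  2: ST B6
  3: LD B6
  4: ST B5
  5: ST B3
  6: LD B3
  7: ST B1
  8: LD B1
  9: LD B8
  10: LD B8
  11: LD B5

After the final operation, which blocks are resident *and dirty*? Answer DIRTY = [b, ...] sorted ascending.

DIRTY = [1, 3]

0: R B8 -> L2 miss  d=-]
1: W B8 -> L2 hit  d=D]
2: W B6 -> L0 miss  d=D]
3: R B6 -> L0 hit  d=D]
4: W B5 -> L2 miss wb->B8  d=D]
5: W B3 -> L0 miss wb->B6  d=D]
6: R B3 -> L0 hit  d=D]
7: W B1 -> L1 miss  d=D]
8: R B1 -> L1 hit  d=D]
9: R B8 -> L2 miss wb->B5  d=-]
10: R B8 -> L2 hit  d=-]
11: R B5 -> L2 miss  d=-]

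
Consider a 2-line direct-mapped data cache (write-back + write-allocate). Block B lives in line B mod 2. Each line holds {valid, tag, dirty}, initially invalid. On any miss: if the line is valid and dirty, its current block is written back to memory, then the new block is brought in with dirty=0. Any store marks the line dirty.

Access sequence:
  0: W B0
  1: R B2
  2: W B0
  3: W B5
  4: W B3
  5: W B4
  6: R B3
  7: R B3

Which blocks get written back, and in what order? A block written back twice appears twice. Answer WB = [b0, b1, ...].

WB = [0, 5, 0]

  0 | W B0 → L0 miss [D]
  1 | R B2 → L0 miss wb→B0 [-]
  2 | W B0 → L0 miss [D]
  3 | W B5 → L1 miss [D]
  4 | W B3 → L1 miss wb→B5 [D]
  5 | W B4 → L0 miss wb→B0 [D]
  6 | R B3 → L1 hit [D]
  7 | R B3 → L1 hit [D]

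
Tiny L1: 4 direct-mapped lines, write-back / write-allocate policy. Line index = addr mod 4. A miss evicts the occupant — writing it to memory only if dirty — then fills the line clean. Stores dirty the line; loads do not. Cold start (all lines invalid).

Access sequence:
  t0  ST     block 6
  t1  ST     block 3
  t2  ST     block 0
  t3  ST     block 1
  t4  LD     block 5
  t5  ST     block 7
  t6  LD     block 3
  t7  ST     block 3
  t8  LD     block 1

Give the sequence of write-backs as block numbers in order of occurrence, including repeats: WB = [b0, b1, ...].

WB = [1, 3, 7]

0: W B6 -> L2 miss  d=D]
1: W B3 -> L3 miss  d=D]
2: W B0 -> L0 miss  d=D]
3: W B1 -> L1 miss  d=D]
4: R B5 -> L1 miss wb->B1  d=-]
5: W B7 -> L3 miss wb->B3  d=D]
6: R B3 -> L3 miss wb->B7  d=-]
7: W B3 -> L3 hit  d=D]
8: R B1 -> L1 miss  d=-]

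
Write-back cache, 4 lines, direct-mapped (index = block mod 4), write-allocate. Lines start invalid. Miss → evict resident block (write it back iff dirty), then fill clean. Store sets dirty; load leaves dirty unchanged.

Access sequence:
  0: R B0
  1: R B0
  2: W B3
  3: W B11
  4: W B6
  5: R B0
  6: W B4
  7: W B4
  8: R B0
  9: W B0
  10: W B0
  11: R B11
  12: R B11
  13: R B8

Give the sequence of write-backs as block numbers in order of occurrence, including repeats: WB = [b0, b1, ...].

WB = [3, 4, 0]

  0 | R B0 → L0 miss [-]
  1 | R B0 → L0 hit [-]
  2 | W B3 → L3 miss [D]
  3 | W B11 → L3 miss wb→B3 [D]
  4 | W B6 → L2 miss [D]
  5 | R B0 → L0 hit [-]
  6 | W B4 → L0 miss [D]
  7 | W B4 → L0 hit [D]
  8 | R B0 → L0 miss wb→B4 [-]
  9 | W B0 → L0 hit [D]
  10 | W B0 → L0 hit [D]
  11 | R B11 → L3 hit [D]
  12 | R B11 → L3 hit [D]
  13 | R B8 → L0 miss wb→B0 [-]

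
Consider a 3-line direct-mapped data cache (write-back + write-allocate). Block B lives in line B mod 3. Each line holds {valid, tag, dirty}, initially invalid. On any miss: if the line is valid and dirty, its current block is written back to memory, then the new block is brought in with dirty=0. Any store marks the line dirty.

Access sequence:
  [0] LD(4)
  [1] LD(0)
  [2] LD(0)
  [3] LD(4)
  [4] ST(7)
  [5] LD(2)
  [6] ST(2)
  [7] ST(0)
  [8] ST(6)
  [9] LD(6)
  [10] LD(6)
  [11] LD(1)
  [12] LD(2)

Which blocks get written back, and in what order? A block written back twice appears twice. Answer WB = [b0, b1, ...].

  0 | R B4 → L1 miss [-]
  1 | R B0 → L0 miss [-]
  2 | R B0 → L0 hit [-]
  3 | R B4 → L1 hit [-]
  4 | W B7 → L1 miss [D]
  5 | R B2 → L2 miss [-]
  6 | W B2 → L2 hit [D]
  7 | W B0 → L0 hit [D]
  8 | W B6 → L0 miss wb→B0 [D]
  9 | R B6 → L0 hit [D]
  10 | R B6 → L0 hit [D]
  11 | R B1 → L1 miss wb→B7 [-]
  12 | R B2 → L2 hit [D]

WB = [0, 7]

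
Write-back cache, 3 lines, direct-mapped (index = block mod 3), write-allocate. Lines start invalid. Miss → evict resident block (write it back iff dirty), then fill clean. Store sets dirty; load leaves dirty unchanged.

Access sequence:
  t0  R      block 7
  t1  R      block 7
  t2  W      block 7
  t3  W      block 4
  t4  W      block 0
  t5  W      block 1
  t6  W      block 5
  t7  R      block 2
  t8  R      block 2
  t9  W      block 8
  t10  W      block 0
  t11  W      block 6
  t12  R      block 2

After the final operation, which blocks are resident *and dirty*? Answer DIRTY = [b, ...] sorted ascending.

  0 | R B7 → L1 miss [-]
  1 | R B7 → L1 hit [-]
  2 | W B7 → L1 hit [D]
  3 | W B4 → L1 miss wb→B7 [D]
  4 | W B0 → L0 miss [D]
  5 | W B1 → L1 miss wb→B4 [D]
  6 | W B5 → L2 miss [D]
  7 | R B2 → L2 miss wb→B5 [-]
  8 | R B2 → L2 hit [-]
  9 | W B8 → L2 miss [D]
  10 | W B0 → L0 hit [D]
  11 | W B6 → L0 miss wb→B0 [D]
  12 | R B2 → L2 miss wb→B8 [-]

DIRTY = [1, 6]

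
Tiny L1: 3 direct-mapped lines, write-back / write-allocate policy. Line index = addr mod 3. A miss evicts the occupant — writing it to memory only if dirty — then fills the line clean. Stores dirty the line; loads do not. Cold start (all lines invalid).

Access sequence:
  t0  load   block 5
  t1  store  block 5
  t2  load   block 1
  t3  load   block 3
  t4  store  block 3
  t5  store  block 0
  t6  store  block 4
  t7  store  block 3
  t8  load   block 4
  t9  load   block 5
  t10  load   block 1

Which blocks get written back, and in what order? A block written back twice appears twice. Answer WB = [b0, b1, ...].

  0 | R B5 → L2 miss [-]
  1 | W B5 → L2 hit [D]
  2 | R B1 → L1 miss [-]
  3 | R B3 → L0 miss [-]
  4 | W B3 → L0 hit [D]
  5 | W B0 → L0 miss wb→B3 [D]
  6 | W B4 → L1 miss [D]
  7 | W B3 → L0 miss wb→B0 [D]
  8 | R B4 → L1 hit [D]
  9 | R B5 → L2 hit [D]
  10 | R B1 → L1 miss wb→B4 [-]

WB = [3, 0, 4]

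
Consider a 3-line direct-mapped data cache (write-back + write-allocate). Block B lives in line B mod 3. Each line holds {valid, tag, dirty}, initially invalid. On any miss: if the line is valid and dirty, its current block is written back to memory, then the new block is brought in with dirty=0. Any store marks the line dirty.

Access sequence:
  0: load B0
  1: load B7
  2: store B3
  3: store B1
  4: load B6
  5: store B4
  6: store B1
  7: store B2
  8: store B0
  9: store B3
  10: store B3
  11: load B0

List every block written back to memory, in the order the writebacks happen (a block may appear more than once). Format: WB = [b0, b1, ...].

WB = [3, 1, 4, 0, 3]

0: R B0 → L0 miss [-]
1: R B7 → L1 miss [-]
2: W B3 → L0 miss [D]
3: W B1 → L1 miss [D]
4: R B6 → L0 miss wb→B3 [-]
5: W B4 → L1 miss wb→B1 [D]
6: W B1 → L1 miss wb→B4 [D]
7: W B2 → L2 miss [D]
8: W B0 → L0 miss [D]
9: W B3 → L0 miss wb→B0 [D]
10: W B3 → L0 hit [D]
11: R B0 → L0 miss wb→B3 [-]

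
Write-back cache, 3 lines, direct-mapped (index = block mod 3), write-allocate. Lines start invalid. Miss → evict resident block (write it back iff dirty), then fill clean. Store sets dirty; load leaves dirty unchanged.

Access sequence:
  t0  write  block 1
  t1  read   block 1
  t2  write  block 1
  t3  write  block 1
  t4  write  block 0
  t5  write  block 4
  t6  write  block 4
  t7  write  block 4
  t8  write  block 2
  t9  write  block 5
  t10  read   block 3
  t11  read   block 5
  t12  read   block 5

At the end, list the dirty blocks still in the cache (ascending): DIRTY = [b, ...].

DIRTY = [4, 5]

0: W B1 → L1 miss [D]
1: R B1 → L1 hit [D]
2: W B1 → L1 hit [D]
3: W B1 → L1 hit [D]
4: W B0 → L0 miss [D]
5: W B4 → L1 miss wb→B1 [D]
6: W B4 → L1 hit [D]
7: W B4 → L1 hit [D]
8: W B2 → L2 miss [D]
9: W B5 → L2 miss wb→B2 [D]
10: R B3 → L0 miss wb→B0 [-]
11: R B5 → L2 hit [D]
12: R B5 → L2 hit [D]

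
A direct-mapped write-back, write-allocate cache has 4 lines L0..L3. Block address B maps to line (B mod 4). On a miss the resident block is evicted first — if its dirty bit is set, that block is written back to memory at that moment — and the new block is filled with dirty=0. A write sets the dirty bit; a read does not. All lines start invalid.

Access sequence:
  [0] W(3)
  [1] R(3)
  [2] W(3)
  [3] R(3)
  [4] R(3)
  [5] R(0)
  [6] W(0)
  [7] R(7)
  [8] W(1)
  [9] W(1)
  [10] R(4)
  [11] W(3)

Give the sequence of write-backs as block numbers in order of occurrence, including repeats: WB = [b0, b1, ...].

WB = [3, 0]

0: W B3 → L3 miss [D]
1: R B3 → L3 hit [D]
2: W B3 → L3 hit [D]
3: R B3 → L3 hit [D]
4: R B3 → L3 hit [D]
5: R B0 → L0 miss [-]
6: W B0 → L0 hit [D]
7: R B7 → L3 miss wb→B3 [-]
8: W B1 → L1 miss [D]
9: W B1 → L1 hit [D]
10: R B4 → L0 miss wb→B0 [-]
11: W B3 → L3 miss [D]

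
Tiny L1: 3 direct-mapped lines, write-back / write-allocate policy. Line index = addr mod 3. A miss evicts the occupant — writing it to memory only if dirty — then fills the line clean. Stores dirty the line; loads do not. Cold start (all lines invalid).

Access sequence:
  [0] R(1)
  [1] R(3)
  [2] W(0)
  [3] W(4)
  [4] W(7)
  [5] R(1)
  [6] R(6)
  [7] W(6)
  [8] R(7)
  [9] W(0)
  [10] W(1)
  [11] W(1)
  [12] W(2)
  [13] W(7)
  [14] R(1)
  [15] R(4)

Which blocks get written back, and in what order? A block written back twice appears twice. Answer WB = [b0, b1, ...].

WB = [4, 7, 0, 6, 1, 7]

0: R B1 → L1 miss [-]
1: R B3 → L0 miss [-]
2: W B0 → L0 miss [D]
3: W B4 → L1 miss [D]
4: W B7 → L1 miss wb→B4 [D]
5: R B1 → L1 miss wb→B7 [-]
6: R B6 → L0 miss wb→B0 [-]
7: W B6 → L0 hit [D]
8: R B7 → L1 miss [-]
9: W B0 → L0 miss wb→B6 [D]
10: W B1 → L1 miss [D]
11: W B1 → L1 hit [D]
12: W B2 → L2 miss [D]
13: W B7 → L1 miss wb→B1 [D]
14: R B1 → L1 miss wb→B7 [-]
15: R B4 → L1 miss [-]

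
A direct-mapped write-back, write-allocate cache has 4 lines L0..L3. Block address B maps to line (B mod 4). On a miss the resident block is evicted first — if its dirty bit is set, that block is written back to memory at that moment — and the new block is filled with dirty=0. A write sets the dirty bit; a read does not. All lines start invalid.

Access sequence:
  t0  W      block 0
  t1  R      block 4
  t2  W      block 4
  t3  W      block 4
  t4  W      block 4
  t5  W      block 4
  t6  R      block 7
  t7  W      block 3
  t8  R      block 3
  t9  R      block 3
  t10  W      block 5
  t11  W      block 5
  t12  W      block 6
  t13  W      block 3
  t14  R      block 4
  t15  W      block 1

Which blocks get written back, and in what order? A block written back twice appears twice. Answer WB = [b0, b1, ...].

0: W B0 → L0 miss [D]
1: R B4 → L0 miss wb→B0 [-]
2: W B4 → L0 hit [D]
3: W B4 → L0 hit [D]
4: W B4 → L0 hit [D]
5: W B4 → L0 hit [D]
6: R B7 → L3 miss [-]
7: W B3 → L3 miss [D]
8: R B3 → L3 hit [D]
9: R B3 → L3 hit [D]
10: W B5 → L1 miss [D]
11: W B5 → L1 hit [D]
12: W B6 → L2 miss [D]
13: W B3 → L3 hit [D]
14: R B4 → L0 hit [D]
15: W B1 → L1 miss wb→B5 [D]

WB = [0, 5]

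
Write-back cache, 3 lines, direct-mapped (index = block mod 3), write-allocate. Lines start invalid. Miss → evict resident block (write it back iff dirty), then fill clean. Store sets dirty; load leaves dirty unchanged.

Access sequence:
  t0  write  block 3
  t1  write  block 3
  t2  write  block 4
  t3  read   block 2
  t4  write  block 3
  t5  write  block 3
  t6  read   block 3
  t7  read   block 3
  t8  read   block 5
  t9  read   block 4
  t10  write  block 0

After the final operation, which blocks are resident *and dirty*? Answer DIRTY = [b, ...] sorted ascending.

0: W B3 → L0 miss [D]
1: W B3 → L0 hit [D]
2: W B4 → L1 miss [D]
3: R B2 → L2 miss [-]
4: W B3 → L0 hit [D]
5: W B3 → L0 hit [D]
6: R B3 → L0 hit [D]
7: R B3 → L0 hit [D]
8: R B5 → L2 miss [-]
9: R B4 → L1 hit [D]
10: W B0 → L0 miss wb→B3 [D]

DIRTY = [0, 4]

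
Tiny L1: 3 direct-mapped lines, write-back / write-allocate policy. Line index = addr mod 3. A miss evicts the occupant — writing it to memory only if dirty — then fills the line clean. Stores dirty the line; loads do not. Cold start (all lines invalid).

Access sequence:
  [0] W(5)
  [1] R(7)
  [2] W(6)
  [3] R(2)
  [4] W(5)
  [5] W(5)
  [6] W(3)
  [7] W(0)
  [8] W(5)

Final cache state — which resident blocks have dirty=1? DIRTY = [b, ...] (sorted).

DIRTY = [0, 5]

0: W B5 → L2 miss [D]
1: R B7 → L1 miss [-]
2: W B6 → L0 miss [D]
3: R B2 → L2 miss wb→B5 [-]
4: W B5 → L2 miss [D]
5: W B5 → L2 hit [D]
6: W B3 → L0 miss wb→B6 [D]
7: W B0 → L0 miss wb→B3 [D]
8: W B5 → L2 hit [D]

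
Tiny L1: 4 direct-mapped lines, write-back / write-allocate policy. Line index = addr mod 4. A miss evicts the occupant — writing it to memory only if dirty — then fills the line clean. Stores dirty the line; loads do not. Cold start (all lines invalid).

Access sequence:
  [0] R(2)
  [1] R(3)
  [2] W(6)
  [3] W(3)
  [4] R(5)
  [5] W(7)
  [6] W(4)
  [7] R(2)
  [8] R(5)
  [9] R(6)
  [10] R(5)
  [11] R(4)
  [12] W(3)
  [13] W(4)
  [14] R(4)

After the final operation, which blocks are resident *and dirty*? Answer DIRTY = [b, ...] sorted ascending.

  0 | R B2 → L2 miss [-]
  1 | R B3 → L3 miss [-]
  2 | W B6 → L2 miss [D]
  3 | W B3 → L3 hit [D]
  4 | R B5 → L1 miss [-]
  5 | W B7 → L3 miss wb→B3 [D]
  6 | W B4 → L0 miss [D]
  7 | R B2 → L2 miss wb→B6 [-]
  8 | R B5 → L1 hit [-]
  9 | R B6 → L2 miss [-]
  10 | R B5 → L1 hit [-]
  11 | R B4 → L0 hit [D]
  12 | W B3 → L3 miss wb→B7 [D]
  13 | W B4 → L0 hit [D]
  14 | R B4 → L0 hit [D]

DIRTY = [3, 4]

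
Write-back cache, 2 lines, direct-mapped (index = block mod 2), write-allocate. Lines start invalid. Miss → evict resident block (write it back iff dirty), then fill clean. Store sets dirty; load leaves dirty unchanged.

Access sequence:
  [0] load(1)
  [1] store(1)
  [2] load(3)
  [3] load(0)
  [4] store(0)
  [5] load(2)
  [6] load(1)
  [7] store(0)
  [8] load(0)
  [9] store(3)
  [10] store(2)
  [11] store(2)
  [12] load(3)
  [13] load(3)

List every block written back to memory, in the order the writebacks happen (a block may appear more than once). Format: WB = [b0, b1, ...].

0: R B1 -> L1 miss  d=-]
1: W B1 -> L1 hit  d=D]
2: R B3 -> L1 miss wb->B1  d=-]
3: R B0 -> L0 miss  d=-]
4: W B0 -> L0 hit  d=D]
5: R B2 -> L0 miss wb->B0  d=-]
6: R B1 -> L1 miss  d=-]
7: W B0 -> L0 miss  d=D]
8: R B0 -> L0 hit  d=D]
9: W B3 -> L1 miss  d=D]
10: W B2 -> L0 miss wb->B0  d=D]
11: W B2 -> L0 hit  d=D]
12: R B3 -> L1 hit  d=D]
13: R B3 -> L1 hit  d=D]

WB = [1, 0, 0]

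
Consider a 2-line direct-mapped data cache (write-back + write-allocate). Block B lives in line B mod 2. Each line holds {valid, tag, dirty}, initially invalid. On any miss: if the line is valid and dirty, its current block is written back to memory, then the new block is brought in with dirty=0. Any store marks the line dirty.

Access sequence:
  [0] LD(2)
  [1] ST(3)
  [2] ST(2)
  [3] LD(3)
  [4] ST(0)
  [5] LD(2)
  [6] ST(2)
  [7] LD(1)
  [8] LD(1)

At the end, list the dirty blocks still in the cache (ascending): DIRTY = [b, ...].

DIRTY = [2]

0: R B2 → L0 miss [-]
1: W B3 → L1 miss [D]
2: W B2 → L0 hit [D]
3: R B3 → L1 hit [D]
4: W B0 → L0 miss wb→B2 [D]
5: R B2 → L0 miss wb→B0 [-]
6: W B2 → L0 hit [D]
7: R B1 → L1 miss wb→B3 [-]
8: R B1 → L1 hit [-]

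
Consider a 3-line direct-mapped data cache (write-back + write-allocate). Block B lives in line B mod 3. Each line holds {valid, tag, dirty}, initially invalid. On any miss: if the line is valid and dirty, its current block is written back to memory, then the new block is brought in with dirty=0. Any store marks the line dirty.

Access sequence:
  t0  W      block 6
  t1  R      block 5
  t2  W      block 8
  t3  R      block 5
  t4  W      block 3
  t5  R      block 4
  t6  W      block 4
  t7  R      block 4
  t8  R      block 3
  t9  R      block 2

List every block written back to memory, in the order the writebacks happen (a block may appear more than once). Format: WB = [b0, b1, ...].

WB = [8, 6]

  0 | W B6 → L0 miss [D]
  1 | R B5 → L2 miss [-]
  2 | W B8 → L2 miss [D]
  3 | R B5 → L2 miss wb→B8 [-]
  4 | W B3 → L0 miss wb→B6 [D]
  5 | R B4 → L1 miss [-]
  6 | W B4 → L1 hit [D]
  7 | R B4 → L1 hit [D]
  8 | R B3 → L0 hit [D]
  9 | R B2 → L2 miss [-]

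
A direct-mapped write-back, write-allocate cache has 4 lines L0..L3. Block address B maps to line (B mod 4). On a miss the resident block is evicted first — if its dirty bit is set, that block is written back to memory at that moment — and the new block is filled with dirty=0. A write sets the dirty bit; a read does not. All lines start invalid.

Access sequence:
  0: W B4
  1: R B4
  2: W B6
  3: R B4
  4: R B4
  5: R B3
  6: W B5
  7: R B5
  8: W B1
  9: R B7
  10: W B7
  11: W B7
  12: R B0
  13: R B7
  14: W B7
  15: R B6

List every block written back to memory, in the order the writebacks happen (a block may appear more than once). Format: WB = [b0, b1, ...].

0: W B4 -> L0 miss  d=D]
1: R B4 -> L0 hit  d=D]
2: W B6 -> L2 miss  d=D]
3: R B4 -> L0 hit  d=D]
4: R B4 -> L0 hit  d=D]
5: R B3 -> L3 miss  d=-]
6: W B5 -> L1 miss  d=D]
7: R B5 -> L1 hit  d=D]
8: W B1 -> L1 miss wb->B5  d=D]
9: R B7 -> L3 miss  d=-]
10: W B7 -> L3 hit  d=D]
11: W B7 -> L3 hit  d=D]
12: R B0 -> L0 miss wb->B4  d=-]
13: R B7 -> L3 hit  d=D]
14: W B7 -> L3 hit  d=D]
15: R B6 -> L2 hit  d=D]

WB = [5, 4]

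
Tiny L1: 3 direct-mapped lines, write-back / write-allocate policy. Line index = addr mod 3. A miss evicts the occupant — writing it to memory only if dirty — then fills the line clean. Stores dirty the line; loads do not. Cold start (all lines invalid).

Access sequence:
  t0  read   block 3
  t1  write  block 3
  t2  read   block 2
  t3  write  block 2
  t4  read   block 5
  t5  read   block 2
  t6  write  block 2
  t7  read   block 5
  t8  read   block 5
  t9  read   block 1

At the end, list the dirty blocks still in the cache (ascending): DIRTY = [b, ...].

0: R B3 → L0 miss [-]
1: W B3 → L0 hit [D]
2: R B2 → L2 miss [-]
3: W B2 → L2 hit [D]
4: R B5 → L2 miss wb→B2 [-]
5: R B2 → L2 miss [-]
6: W B2 → L2 hit [D]
7: R B5 → L2 miss wb→B2 [-]
8: R B5 → L2 hit [-]
9: R B1 → L1 miss [-]

DIRTY = [3]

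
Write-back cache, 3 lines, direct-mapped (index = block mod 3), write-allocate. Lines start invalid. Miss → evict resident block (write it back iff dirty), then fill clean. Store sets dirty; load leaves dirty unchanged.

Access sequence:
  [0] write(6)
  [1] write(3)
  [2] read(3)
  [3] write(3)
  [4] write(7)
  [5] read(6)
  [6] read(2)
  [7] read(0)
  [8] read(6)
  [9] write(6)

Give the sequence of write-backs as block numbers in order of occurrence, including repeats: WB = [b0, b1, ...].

WB = [6, 3]

0: W B6 -> L0 miss  d=D]
1: W B3 -> L0 miss wb->B6  d=D]
2: R B3 -> L0 hit  d=D]
3: W B3 -> L0 hit  d=D]
4: W B7 -> L1 miss  d=D]
5: R B6 -> L0 miss wb->B3  d=-]
6: R B2 -> L2 miss  d=-]
7: R B0 -> L0 miss  d=-]
8: R B6 -> L0 miss  d=-]
9: W B6 -> L0 hit  d=D]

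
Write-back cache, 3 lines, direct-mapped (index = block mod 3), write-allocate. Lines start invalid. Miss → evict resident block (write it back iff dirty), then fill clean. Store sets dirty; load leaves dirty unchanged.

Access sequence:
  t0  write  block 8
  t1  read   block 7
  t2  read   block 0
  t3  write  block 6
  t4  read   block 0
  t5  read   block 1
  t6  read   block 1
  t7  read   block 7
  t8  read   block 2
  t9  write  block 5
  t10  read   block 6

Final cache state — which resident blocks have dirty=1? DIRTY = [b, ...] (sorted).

0: W B8 → L2 miss [D]
1: R B7 → L1 miss [-]
2: R B0 → L0 miss [-]
3: W B6 → L0 miss [D]
4: R B0 → L0 miss wb→B6 [-]
5: R B1 → L1 miss [-]
6: R B1 → L1 hit [-]
7: R B7 → L1 miss [-]
8: R B2 → L2 miss wb→B8 [-]
9: W B5 → L2 miss [D]
10: R B6 → L0 miss [-]

DIRTY = [5]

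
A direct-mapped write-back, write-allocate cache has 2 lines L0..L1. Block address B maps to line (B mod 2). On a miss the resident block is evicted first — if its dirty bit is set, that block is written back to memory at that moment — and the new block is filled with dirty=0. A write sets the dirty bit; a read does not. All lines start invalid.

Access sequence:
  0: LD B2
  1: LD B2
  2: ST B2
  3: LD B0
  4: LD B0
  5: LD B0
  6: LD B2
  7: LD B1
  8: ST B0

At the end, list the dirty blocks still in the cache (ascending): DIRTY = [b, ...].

DIRTY = [0]

0: R B2 → L0 miss [-]
1: R B2 → L0 hit [-]
2: W B2 → L0 hit [D]
3: R B0 → L0 miss wb→B2 [-]
4: R B0 → L0 hit [-]
5: R B0 → L0 hit [-]
6: R B2 → L0 miss [-]
7: R B1 → L1 miss [-]
8: W B0 → L0 miss [D]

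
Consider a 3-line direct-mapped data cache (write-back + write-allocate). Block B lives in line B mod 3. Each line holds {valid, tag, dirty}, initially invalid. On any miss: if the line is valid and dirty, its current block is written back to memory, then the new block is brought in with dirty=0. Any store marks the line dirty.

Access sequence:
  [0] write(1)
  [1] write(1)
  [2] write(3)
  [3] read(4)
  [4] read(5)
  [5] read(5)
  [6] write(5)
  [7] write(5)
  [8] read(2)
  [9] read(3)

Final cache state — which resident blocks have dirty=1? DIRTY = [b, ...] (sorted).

0: W B1 → L1 miss [D]
1: W B1 → L1 hit [D]
2: W B3 → L0 miss [D]
3: R B4 → L1 miss wb→B1 [-]
4: R B5 → L2 miss [-]
5: R B5 → L2 hit [-]
6: W B5 → L2 hit [D]
7: W B5 → L2 hit [D]
8: R B2 → L2 miss wb→B5 [-]
9: R B3 → L0 hit [D]

DIRTY = [3]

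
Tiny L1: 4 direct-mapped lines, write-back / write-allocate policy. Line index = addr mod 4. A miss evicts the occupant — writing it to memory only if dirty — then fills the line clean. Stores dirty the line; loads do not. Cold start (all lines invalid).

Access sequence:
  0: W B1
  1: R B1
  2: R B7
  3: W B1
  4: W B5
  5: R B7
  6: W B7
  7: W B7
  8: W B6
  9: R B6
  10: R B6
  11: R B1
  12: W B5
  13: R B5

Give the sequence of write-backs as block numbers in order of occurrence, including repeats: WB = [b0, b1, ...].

0: W B1 -> L1 miss  d=D]
1: R B1 -> L1 hit  d=D]
2: R B7 -> L3 miss  d=-]
3: W B1 -> L1 hit  d=D]
4: W B5 -> L1 miss wb->B1  d=D]
5: R B7 -> L3 hit  d=-]
6: W B7 -> L3 hit  d=D]
7: W B7 -> L3 hit  d=D]
8: W B6 -> L2 miss  d=D]
9: R B6 -> L2 hit  d=D]
10: R B6 -> L2 hit  d=D]
11: R B1 -> L1 miss wb->B5  d=-]
12: W B5 -> L1 miss  d=D]
13: R B5 -> L1 hit  d=D]

WB = [1, 5]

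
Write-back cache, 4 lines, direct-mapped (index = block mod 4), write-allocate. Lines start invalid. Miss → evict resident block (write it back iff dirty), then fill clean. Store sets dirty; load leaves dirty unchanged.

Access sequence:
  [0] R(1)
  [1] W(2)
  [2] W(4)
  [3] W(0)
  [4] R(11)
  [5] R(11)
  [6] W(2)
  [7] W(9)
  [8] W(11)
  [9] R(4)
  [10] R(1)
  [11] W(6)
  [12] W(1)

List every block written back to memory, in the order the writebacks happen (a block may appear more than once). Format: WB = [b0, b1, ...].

  0 | R B1 → L1 miss [-]
  1 | W B2 → L2 miss [D]
  2 | W B4 → L0 miss [D]
  3 | W B0 → L0 miss wb→B4 [D]
  4 | R B11 → L3 miss [-]
  5 | R B11 → L3 hit [-]
  6 | W B2 → L2 hit [D]
  7 | W B9 → L1 miss [D]
  8 | W B11 → L3 hit [D]
  9 | R B4 → L0 miss wb→B0 [-]
  10 | R B1 → L1 miss wb→B9 [-]
  11 | W B6 → L2 miss wb→B2 [D]
  12 | W B1 → L1 hit [D]

WB = [4, 0, 9, 2]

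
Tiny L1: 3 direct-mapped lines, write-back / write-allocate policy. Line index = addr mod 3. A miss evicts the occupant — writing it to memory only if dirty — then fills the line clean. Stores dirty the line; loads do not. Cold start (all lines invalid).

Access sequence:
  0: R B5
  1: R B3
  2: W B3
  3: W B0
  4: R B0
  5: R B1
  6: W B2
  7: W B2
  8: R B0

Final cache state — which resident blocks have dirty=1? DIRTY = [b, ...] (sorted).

  0 | R B5 → L2 miss [-]
  1 | R B3 → L0 miss [-]
  2 | W B3 → L0 hit [D]
  3 | W B0 → L0 miss wb→B3 [D]
  4 | R B0 → L0 hit [D]
  5 | R B1 → L1 miss [-]
  6 | W B2 → L2 miss [D]
  7 | W B2 → L2 hit [D]
  8 | R B0 → L0 hit [D]

DIRTY = [0, 2]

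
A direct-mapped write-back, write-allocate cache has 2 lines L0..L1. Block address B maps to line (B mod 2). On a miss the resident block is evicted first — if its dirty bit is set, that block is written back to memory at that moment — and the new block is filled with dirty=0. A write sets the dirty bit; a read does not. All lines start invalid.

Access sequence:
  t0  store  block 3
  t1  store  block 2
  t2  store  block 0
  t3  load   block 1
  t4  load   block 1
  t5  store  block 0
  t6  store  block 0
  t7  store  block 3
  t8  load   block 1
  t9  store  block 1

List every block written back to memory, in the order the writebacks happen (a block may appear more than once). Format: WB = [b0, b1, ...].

WB = [2, 3, 3]

0: W B3 -> L1 miss  d=D]
1: W B2 -> L0 miss  d=D]
2: W B0 -> L0 miss wb->B2  d=D]
3: R B1 -> L1 miss wb->B3  d=-]
4: R B1 -> L1 hit  d=-]
5: W B0 -> L0 hit  d=D]
6: W B0 -> L0 hit  d=D]
7: W B3 -> L1 miss  d=D]
8: R B1 -> L1 miss wb->B3  d=-]
9: W B1 -> L1 hit  d=D]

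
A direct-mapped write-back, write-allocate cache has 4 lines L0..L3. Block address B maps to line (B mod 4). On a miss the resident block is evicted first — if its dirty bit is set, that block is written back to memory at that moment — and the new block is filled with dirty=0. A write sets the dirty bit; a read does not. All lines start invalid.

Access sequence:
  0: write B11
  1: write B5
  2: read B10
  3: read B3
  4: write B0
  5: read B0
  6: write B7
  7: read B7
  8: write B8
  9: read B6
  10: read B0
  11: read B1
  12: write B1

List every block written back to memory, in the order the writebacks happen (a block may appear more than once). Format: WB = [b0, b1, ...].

WB = [11, 0, 8, 5]

0: W B11 → L3 miss [D]
1: W B5 → L1 miss [D]
2: R B10 → L2 miss [-]
3: R B3 → L3 miss wb→B11 [-]
4: W B0 → L0 miss [D]
5: R B0 → L0 hit [D]
6: W B7 → L3 miss [D]
7: R B7 → L3 hit [D]
8: W B8 → L0 miss wb→B0 [D]
9: R B6 → L2 miss [-]
10: R B0 → L0 miss wb→B8 [-]
11: R B1 → L1 miss wb→B5 [-]
12: W B1 → L1 hit [D]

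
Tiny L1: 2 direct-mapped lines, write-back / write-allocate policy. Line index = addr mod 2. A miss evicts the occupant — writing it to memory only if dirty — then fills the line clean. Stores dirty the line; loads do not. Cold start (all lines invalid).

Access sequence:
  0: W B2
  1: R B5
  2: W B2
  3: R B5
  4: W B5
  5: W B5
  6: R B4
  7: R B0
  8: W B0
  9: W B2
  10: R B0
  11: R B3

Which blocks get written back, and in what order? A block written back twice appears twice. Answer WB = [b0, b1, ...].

WB = [2, 0, 2, 5]

0: W B2 -> L0 miss  d=D]
1: R B5 -> L1 miss  d=-]
2: W B2 -> L0 hit  d=D]
3: R B5 -> L1 hit  d=-]
4: W B5 -> L1 hit  d=D]
5: W B5 -> L1 hit  d=D]
6: R B4 -> L0 miss wb->B2  d=-]
7: R B0 -> L0 miss  d=-]
8: W B0 -> L0 hit  d=D]
9: W B2 -> L0 miss wb->B0  d=D]
10: R B0 -> L0 miss wb->B2  d=-]
11: R B3 -> L1 miss wb->B5  d=-]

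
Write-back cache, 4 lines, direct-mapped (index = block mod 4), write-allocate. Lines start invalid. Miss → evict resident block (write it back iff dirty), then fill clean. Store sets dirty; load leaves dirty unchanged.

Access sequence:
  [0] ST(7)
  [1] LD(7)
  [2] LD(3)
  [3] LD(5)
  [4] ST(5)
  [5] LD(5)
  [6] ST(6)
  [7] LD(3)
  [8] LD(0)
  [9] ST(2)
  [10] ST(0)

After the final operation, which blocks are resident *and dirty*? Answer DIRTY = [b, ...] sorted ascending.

DIRTY = [0, 2, 5]

0: W B7 -> L3 miss  d=D]
1: R B7 -> L3 hit  d=D]
2: R B3 -> L3 miss wb->B7  d=-]
3: R B5 -> L1 miss  d=-]
4: W B5 -> L1 hit  d=D]
5: R B5 -> L1 hit  d=D]
6: W B6 -> L2 miss  d=D]
7: R B3 -> L3 hit  d=-]
8: R B0 -> L0 miss  d=-]
9: W B2 -> L2 miss wb->B6  d=D]
10: W B0 -> L0 hit  d=D]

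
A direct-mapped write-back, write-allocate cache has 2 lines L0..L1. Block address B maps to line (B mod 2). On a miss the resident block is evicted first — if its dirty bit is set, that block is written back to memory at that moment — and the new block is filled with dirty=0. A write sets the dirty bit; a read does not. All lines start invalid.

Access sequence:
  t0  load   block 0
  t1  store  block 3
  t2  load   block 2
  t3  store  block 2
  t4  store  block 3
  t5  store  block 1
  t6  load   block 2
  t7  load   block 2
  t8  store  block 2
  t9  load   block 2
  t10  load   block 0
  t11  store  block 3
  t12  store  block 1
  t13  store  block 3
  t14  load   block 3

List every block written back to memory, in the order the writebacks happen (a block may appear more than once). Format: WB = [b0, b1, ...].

WB = [3, 2, 1, 3, 1]

0: R B0 → L0 miss [-]
1: W B3 → L1 miss [D]
2: R B2 → L0 miss [-]
3: W B2 → L0 hit [D]
4: W B3 → L1 hit [D]
5: W B1 → L1 miss wb→B3 [D]
6: R B2 → L0 hit [D]
7: R B2 → L0 hit [D]
8: W B2 → L0 hit [D]
9: R B2 → L0 hit [D]
10: R B0 → L0 miss wb→B2 [-]
11: W B3 → L1 miss wb→B1 [D]
12: W B1 → L1 miss wb→B3 [D]
13: W B3 → L1 miss wb→B1 [D]
14: R B3 → L1 hit [D]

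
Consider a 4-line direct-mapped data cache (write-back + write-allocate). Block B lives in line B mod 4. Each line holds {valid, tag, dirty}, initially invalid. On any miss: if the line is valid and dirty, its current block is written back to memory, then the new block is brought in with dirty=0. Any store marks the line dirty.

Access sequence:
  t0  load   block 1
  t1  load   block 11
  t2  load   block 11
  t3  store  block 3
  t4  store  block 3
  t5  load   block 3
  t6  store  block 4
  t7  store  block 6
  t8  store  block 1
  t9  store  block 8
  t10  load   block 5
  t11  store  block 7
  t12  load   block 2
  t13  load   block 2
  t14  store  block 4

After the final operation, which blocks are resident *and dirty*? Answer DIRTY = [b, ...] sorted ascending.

0: R B1 → L1 miss [-]
1: R B11 → L3 miss [-]
2: R B11 → L3 hit [-]
3: W B3 → L3 miss [D]
4: W B3 → L3 hit [D]
5: R B3 → L3 hit [D]
6: W B4 → L0 miss [D]
7: W B6 → L2 miss [D]
8: W B1 → L1 hit [D]
9: W B8 → L0 miss wb→B4 [D]
10: R B5 → L1 miss wb→B1 [-]
11: W B7 → L3 miss wb→B3 [D]
12: R B2 → L2 miss wb→B6 [-]
13: R B2 → L2 hit [-]
14: W B4 → L0 miss wb→B8 [D]

DIRTY = [4, 7]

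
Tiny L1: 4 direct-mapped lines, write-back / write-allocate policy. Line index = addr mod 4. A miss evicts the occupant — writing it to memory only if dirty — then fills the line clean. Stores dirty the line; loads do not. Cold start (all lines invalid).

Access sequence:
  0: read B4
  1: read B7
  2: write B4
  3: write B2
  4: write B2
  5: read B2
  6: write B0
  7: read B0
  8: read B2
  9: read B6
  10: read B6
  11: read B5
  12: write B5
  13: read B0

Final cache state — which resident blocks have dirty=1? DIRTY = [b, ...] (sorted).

0: R B4 → L0 miss [-]
1: R B7 → L3 miss [-]
2: W B4 → L0 hit [D]
3: W B2 → L2 miss [D]
4: W B2 → L2 hit [D]
5: R B2 → L2 hit [D]
6: W B0 → L0 miss wb→B4 [D]
7: R B0 → L0 hit [D]
8: R B2 → L2 hit [D]
9: R B6 → L2 miss wb→B2 [-]
10: R B6 → L2 hit [-]
11: R B5 → L1 miss [-]
12: W B5 → L1 hit [D]
13: R B0 → L0 hit [D]

DIRTY = [0, 5]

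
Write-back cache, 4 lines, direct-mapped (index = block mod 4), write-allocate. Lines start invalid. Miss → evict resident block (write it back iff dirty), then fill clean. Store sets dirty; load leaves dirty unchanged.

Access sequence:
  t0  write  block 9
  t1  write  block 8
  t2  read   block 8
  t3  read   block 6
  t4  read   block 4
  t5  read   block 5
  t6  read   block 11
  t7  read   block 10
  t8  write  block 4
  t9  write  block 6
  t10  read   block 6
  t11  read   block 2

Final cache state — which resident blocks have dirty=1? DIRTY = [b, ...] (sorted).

0: W B9 -> L1 miss  d=D]
1: W B8 -> L0 miss  d=D]
2: R B8 -> L0 hit  d=D]
3: R B6 -> L2 miss  d=-]
4: R B4 -> L0 miss wb->B8  d=-]
5: R B5 -> L1 miss wb->B9  d=-]
6: R B11 -> L3 miss  d=-]
7: R B10 -> L2 miss  d=-]
8: W B4 -> L0 hit  d=D]
9: W B6 -> L2 miss  d=D]
10: R B6 -> L2 hit  d=D]
11: R B2 -> L2 miss wb->B6  d=-]

DIRTY = [4]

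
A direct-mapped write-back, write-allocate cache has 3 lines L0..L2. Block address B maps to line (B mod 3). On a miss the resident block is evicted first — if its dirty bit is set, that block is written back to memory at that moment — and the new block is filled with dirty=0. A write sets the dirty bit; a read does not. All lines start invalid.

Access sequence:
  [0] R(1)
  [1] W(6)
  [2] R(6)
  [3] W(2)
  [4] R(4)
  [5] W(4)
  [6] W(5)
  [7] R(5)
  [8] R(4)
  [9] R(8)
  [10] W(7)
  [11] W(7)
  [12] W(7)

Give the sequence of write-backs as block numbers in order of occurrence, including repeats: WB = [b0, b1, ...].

WB = [2, 5, 4]

0: R B1 -> L1 miss  d=-]
1: W B6 -> L0 miss  d=D]
2: R B6 -> L0 hit  d=D]
3: W B2 -> L2 miss  d=D]
4: R B4 -> L1 miss  d=-]
5: W B4 -> L1 hit  d=D]
6: W B5 -> L2 miss wb->B2  d=D]
7: R B5 -> L2 hit  d=D]
8: R B4 -> L1 hit  d=D]
9: R B8 -> L2 miss wb->B5  d=-]
10: W B7 -> L1 miss wb->B4  d=D]
11: W B7 -> L1 hit  d=D]
12: W B7 -> L1 hit  d=D]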